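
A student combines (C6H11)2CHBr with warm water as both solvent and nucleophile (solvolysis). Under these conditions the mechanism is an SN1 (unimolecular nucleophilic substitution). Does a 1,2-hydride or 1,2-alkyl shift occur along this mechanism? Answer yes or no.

yes

The first-formed carbocation is secondary.
The adjacent cyclohexyl carbon already bears 2 other carbon substituents and has a hydrogen to migrate; after a 1,2-hydride shift from that carbon the positive charge sits on a tertiary centre.
Tertiary is more stable than secondary, so the shift occurs.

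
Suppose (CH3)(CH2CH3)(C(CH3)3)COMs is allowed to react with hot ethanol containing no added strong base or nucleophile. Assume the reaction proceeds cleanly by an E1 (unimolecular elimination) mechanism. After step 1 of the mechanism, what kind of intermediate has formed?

tertiary carbocation

Step 1: Rate-determining heterolysis of the C–O bond gives MsO⁻ and a tertiary carbocation.
After step 1 the species present is a tertiary carbocation.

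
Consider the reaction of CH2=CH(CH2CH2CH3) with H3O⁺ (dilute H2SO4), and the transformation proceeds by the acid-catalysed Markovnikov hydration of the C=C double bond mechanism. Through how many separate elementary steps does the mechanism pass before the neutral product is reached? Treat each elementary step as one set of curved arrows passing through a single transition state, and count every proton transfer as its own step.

Step 1: Protonation of the alkene by H3O⁺: the π bond acts as the nucleophile and picks up H⁺, giving the more stable (Markovnikov) secondary carbocation. H2O is released.
(No 1,2-shift: no single shift to an adjacent carbon would give a more stable cation.)
Step 2: Nucleophilic capture of the cation by H2O produces the protonated alcohol (an oxonium ion).
Step 3: Deprotonation of the oxonium ion by a water molecule delivers the neutral alcohol and regenerates the acid catalyst.
Total: 3 elementary steps.

3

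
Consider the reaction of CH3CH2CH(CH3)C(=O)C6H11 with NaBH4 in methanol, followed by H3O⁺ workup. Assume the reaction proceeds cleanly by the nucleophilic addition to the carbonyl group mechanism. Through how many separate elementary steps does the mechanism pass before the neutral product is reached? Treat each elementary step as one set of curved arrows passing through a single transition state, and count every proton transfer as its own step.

2

Step 1: A lone pair / filled orbital on H⁻ (delivered from BH4⁻) attacks the electrophilic carbonyl carbon; the π(C=O) electrons shift onto oxygen, producing a tetrahedral alkoxide intermediate.
Step 2: The alkoxide picks up a proton during H3O⁺ workup to yield an alcohol.
Total: 2 elementary steps.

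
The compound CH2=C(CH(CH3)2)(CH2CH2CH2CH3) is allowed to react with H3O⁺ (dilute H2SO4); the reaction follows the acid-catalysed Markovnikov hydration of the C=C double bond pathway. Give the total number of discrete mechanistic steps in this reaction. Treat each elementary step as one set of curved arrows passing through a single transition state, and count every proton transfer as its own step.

Step 1: The π electrons of the C=C bond attack a proton of H3O⁺; Markovnikov addition places the new C–H on the less-substituted alkene carbon, so the positive charge ends up on the more-substituted carbon — a tertiary carbocation. H2O is released.
(No 1,2-shift: no single shift to an adjacent carbon would give a more stable cation.)
Step 2: Nucleophilic capture of the cation by H2O produces the protonated alcohol (an oxonium ion).
Step 3: H2O removes a proton from the oxonium oxygen, regenerating H3O⁺ and giving the neutral alcohol.
Total: 3 elementary steps.

3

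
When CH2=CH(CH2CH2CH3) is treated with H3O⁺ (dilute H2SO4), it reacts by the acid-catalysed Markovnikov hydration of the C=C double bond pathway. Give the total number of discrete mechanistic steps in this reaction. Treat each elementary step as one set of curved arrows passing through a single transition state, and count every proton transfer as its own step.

3

Step 1: The π electrons of the C=C bond attack a proton of H3O⁺; Markovnikov addition places the new C–H on the less-substituted alkene carbon, so the positive charge ends up on the more-substituted carbon — a secondary carbocation. H2O is released.
(No 1,2-shift: no single shift to an adjacent carbon would give a more stable cation.)
Step 2: Nucleophilic capture of the cation by H2O produces the protonated alcohol (an oxonium ion).
Step 3: H2O removes a proton from the oxonium oxygen, regenerating H3O⁺ and giving the neutral alcohol.
Total: 3 elementary steps.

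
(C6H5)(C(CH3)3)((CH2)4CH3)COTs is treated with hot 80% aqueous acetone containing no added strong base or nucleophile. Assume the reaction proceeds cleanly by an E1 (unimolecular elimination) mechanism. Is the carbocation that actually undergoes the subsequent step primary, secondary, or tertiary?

tertiary

Step 1: Unassisted departure of TsO⁻ (taking the C–O bonding pair) generates a tertiary carbocation.
No single 1,2-shift to an adjacent carbon would give a more-substituted cation, so no rearrangement occurs.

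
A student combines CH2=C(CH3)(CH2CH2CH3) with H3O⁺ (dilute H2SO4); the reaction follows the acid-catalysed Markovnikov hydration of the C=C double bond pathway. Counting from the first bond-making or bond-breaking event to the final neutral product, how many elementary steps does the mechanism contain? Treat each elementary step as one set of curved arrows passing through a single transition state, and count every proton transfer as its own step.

Step 1: Protonation of the alkene by H3O⁺: the π bond acts as the nucleophile and picks up H⁺, giving the more stable (Markovnikov) tertiary carbocation. H2O is released.
(No 1,2-shift: no single shift to an adjacent carbon would give a more stable cation.)
Step 2: Nucleophilic capture of the cation by H2O produces the protonated alcohol (an oxonium ion).
Step 3: Proton transfer from the O–H of the oxonium ion to H2O completes the catalytic cycle and yields the alcohol.
Total: 3 elementary steps.

3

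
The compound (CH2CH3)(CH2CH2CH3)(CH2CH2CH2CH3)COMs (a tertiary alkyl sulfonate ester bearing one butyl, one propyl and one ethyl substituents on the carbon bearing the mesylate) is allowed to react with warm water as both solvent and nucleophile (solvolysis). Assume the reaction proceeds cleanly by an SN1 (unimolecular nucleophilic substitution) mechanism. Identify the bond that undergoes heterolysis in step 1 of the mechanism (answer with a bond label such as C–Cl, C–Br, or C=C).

Step 1: Rate-determining heterolysis of the C–O bond gives MsO⁻ and a tertiary carbocation.
The bond broken in this step is the C–O bond.

C–O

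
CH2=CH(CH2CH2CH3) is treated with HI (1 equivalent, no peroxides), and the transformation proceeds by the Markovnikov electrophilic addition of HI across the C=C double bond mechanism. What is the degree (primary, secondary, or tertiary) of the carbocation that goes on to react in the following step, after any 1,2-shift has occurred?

secondary

Step 1: Protonation of the alkene by HI: the π bond acts as the nucleophile and picks up H⁺, giving the more stable (Markovnikov) secondary carbocation. The H–I bond breaks heterolytically, releasing I⁻.
No single 1,2-shift to an adjacent carbon would give a more-substituted cation, so no rearrangement occurs.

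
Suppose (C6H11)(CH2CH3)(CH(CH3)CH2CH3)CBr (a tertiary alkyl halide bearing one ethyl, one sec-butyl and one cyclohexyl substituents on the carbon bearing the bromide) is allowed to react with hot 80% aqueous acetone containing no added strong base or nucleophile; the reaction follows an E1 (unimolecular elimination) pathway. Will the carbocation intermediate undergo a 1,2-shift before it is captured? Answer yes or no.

no

The first-formed carbocation is tertiary.
No single 1,2-shift to an adjacent carbon would produce a more-substituted cation than the one already present, so no rearrangement occurs.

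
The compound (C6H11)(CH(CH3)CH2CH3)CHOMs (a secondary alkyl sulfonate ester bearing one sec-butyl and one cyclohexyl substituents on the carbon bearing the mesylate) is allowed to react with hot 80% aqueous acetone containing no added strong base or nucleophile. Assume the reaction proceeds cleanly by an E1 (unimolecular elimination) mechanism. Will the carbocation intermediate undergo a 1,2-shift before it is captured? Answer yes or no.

yes

The first-formed carbocation is secondary.
The adjacent sec-butyl carbon already bears 2 other carbon substituents and has a hydrogen to migrate; after a 1,2-hydride shift from that carbon the positive charge sits on a tertiary centre.
Tertiary is more stable than secondary, so the shift occurs.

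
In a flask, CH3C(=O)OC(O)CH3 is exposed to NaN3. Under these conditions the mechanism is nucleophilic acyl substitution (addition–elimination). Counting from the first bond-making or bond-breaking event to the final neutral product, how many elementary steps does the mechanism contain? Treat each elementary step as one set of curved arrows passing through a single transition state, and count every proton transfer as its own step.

2

Step 1: A lone pair on the N of N3⁻ attacks the electrophilic acyl carbon; the π(C=O) electrons move onto oxygen, giving a tetrahedral intermediate.
Step 2: An oxygen lone pair re-forms the C=O π bond as the C–O σ-bond breaks; CH3CO2⁻ is expelled.
Total: 2 elementary steps.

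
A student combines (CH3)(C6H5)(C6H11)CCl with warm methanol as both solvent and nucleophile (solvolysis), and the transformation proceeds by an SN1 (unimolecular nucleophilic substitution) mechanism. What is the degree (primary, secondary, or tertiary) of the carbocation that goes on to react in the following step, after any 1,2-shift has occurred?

Step 1: The C–Cl bond breaks with both electrons going to the chloride; Cl⁻ leaves and a tertiary carbocation remains.
No single 1,2-shift to an adjacent carbon would give a more-substituted cation, so no rearrangement occurs.

tertiary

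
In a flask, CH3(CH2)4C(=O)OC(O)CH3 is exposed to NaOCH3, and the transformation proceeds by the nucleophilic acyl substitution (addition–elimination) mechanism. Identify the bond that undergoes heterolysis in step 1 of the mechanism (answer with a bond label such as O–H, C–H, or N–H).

Step 1: Nucleophilic addition of CH3O⁻ to the acyl carbon breaks the π(C=O) bond and yields a tetrahedral, anionic intermediate.
The bond broken in this step is the π(C=O) bond.

π(C=O)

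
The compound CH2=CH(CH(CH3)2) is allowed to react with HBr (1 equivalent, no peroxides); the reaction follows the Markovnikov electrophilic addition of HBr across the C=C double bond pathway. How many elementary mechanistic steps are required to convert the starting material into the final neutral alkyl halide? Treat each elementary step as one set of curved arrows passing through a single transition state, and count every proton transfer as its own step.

Step 1: The π electrons of the C=C bond attack a proton of HBr; Markovnikov addition places the new C–H on the less-substituted alkene carbon, so the positive charge ends up on the more-substituted carbon — a secondary carbocation. The H–Br bond breaks heterolytically, releasing Br⁻.
Step 2: A hydride (H with its bonding pair) migrates from the adjacent isopropyl carbon to the cationic centre — a 1,2-hydride shift — upgrading the secondary cation to a tertiary one.
Step 3: The Br⁻ anion donates a lone pair to the carbocation, forming the new C–Br σ-bond and giving the neutral alkyl halide.
Total: 3 elementary steps.

3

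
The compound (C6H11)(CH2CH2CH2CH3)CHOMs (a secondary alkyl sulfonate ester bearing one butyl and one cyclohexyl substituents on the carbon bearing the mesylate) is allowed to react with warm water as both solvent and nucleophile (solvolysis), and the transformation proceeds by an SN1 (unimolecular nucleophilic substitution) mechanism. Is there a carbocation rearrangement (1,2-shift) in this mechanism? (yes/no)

The first-formed carbocation is secondary.
The adjacent cyclohexyl carbon already bears 2 other carbon substituents and has a hydrogen to migrate; after a 1,2-hydride shift from that carbon the positive charge sits on a tertiary centre.
Tertiary is more stable than secondary, so the shift occurs.

yes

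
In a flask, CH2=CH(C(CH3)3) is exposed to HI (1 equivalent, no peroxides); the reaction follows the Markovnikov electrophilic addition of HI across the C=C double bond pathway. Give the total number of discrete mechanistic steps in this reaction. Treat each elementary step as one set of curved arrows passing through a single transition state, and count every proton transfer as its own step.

Step 1: Protonation of the alkene by HI: the π bond acts as the nucleophile and picks up H⁺, giving the more stable (Markovnikov) secondary carbocation. The H–I bond breaks heterolytically, releasing I⁻.
Step 2: A 1,2-methyl shift from the adjacent tert-butyl carbon moves the positive charge from the secondary centre to an adjacent carbon, generating a more stable tertiary carbocation.
Step 3: Nucleophilic attack by I⁻ on the carbocation completes the addition, giving R–I.
Total: 3 elementary steps.

3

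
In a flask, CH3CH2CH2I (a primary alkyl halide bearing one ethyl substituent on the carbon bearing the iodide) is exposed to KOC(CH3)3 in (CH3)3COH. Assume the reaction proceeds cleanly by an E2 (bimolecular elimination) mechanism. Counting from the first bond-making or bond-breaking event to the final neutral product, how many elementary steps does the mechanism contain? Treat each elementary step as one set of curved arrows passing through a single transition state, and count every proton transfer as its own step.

1

Step 1: Concerted anti-periplanar elimination: (CH3)3CO⁻ abstracts a β-H while I⁻ leaves, and the C–H electrons become the new C=C π bond — all in a single transition state.
Total: 1 elementary step.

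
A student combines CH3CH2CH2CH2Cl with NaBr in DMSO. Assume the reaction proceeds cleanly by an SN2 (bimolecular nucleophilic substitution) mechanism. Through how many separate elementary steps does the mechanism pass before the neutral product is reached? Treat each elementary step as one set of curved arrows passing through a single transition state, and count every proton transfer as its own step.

1

Step 1: The bromide nucleophile donates a lone pair from Br to the α-carbon in a backside attack; simultaneously the C–Cl σ-bond breaks and both of its electrons leave with Cl⁻. One concerted step with inversion of configuration.
Total: 1 elementary step.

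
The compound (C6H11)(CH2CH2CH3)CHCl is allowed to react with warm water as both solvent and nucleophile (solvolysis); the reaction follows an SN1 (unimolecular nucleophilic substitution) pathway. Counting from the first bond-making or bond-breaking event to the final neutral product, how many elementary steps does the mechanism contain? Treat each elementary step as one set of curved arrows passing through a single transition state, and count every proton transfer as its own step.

4

Step 1: Rate-determining heterolysis of the C–Cl bond gives Cl⁻ and a secondary carbocation.
Step 2: A hydride (H with its bonding pair) migrates from the adjacent cyclohexyl carbon to the cationic centre — a 1,2-hydride shift — upgrading the secondary cation to a tertiary one.
Step 3: Nucleophilic capture: the oxygen of H2O bonds to the cationic carbon, producing an oxonium-ion intermediate.
Step 4: A second solvent molecule removes the proton on oxygen, giving the neutral alcohol product.
Total: 4 elementary steps.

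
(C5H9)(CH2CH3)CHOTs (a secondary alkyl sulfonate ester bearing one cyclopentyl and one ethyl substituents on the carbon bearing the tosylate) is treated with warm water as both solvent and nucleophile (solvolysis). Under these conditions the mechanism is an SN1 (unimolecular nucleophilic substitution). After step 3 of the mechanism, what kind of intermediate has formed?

oxonium ion

Step 1: Rate-determining heterolysis of the C–O bond gives TsO⁻ and a secondary carbocation.
Step 2: A 1,2-hydride shift from the adjacent cyclopentyl carbon moves the positive charge from the secondary centre to an adjacent carbon, generating a more stable tertiary carbocation.
Step 3: H2O donates an oxygen lone pair into the empty p orbital of the cation, giving a protonated alcohol (an oxonium ion).
After step 3 the species present is an oxonium ion.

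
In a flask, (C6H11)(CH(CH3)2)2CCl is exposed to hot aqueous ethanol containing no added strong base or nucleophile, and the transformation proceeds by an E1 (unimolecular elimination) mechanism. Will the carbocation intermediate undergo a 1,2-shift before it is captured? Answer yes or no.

no

The first-formed carbocation is tertiary.
No single 1,2-shift to an adjacent carbon would produce a more-substituted cation than the one already present, so no rearrangement occurs.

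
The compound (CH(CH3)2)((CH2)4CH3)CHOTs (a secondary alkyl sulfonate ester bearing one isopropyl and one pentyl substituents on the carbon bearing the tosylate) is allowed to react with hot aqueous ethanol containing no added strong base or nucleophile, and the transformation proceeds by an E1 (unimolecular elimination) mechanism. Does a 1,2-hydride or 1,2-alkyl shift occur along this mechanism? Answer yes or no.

The first-formed carbocation is secondary.
The adjacent isopropyl carbon already bears 2 other carbon substituents and has a hydrogen to migrate; after a 1,2-hydride shift from that carbon the positive charge sits on a tertiary centre.
Tertiary is more stable than secondary, so the shift occurs.

yes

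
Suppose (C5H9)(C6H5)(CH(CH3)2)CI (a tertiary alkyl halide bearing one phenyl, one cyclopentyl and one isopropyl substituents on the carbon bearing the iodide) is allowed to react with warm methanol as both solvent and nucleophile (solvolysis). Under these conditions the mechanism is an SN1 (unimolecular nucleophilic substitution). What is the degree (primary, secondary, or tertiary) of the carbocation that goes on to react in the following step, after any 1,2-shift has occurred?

Step 1: The C–I bond breaks with both electrons going to the iodide; I⁻ leaves and a tertiary carbocation remains.
No single 1,2-shift to an adjacent carbon would give a more-substituted cation, so no rearrangement occurs.

tertiary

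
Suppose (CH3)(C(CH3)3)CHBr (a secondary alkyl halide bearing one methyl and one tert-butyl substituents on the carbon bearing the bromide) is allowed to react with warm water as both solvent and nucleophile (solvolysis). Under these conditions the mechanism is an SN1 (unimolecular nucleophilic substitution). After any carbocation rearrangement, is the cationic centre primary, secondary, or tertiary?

tertiary

Step 1: The C–Br bond breaks with both electrons going to the bromide; Br⁻ leaves and a secondary carbocation remains.
Step 2: A 1,2-methyl shift from the adjacent tert-butyl carbon moves the positive charge from the secondary centre to an adjacent carbon, generating a more stable tertiary carbocation.
The cation rearranges from secondary to tertiary via a 1,2-methyl shift from the adjacent tert-butyl carbon; the tertiary cation is what reacts next.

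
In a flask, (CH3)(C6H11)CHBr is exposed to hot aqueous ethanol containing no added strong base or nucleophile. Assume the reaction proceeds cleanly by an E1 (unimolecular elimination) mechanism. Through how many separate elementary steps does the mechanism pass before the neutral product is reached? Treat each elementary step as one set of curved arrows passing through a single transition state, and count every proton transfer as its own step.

3

Step 1: Ionisation: the C–Br σ-bond cleaves heterolytically; both bonding electrons depart with Br⁻, leaving a secondary carbocation at the α-carbon.
Step 2: A 1,2-hydride shift from the adjacent cyclohexyl carbon moves the positive charge from the secondary centre to an adjacent carbon, generating a more stable tertiary carbocation.
Step 3: A water (or ethanol) molecule (solvent) deprotonates a β-carbon; as the C–H bond breaks, those electrons form the new alkene π bond.
Total: 3 elementary steps.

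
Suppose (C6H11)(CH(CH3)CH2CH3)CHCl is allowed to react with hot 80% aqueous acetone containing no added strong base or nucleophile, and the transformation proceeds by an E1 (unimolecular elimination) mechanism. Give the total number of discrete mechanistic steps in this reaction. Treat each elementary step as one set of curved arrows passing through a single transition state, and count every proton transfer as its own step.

Step 1: Ionisation: the C–Cl σ-bond cleaves heterolytically; both bonding electrons depart with Cl⁻, leaving a secondary carbocation at the α-carbon.
Step 2: A hydride (H with its bonding pair) migrates from the adjacent sec-butyl carbon to the cationic centre — a 1,2-hydride shift — upgrading the secondary cation to a tertiary one.
Step 3: Loss of a β-proton to a water molecule of the solvent: the C–H bonding pair collapses toward the cationic carbon to form the C=C π bond, yielding the alkene.
Total: 3 elementary steps.

3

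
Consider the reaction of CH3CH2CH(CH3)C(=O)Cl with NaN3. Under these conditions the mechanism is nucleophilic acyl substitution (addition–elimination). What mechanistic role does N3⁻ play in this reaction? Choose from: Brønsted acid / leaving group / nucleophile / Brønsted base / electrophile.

Step 1: Nucleophilic addition of N3⁻ to the acyl carbon breaks the π(C=O) bond and yields a tetrahedral, anionic intermediate.
N3⁻ donates an electron pair to form a new σ-bond to carbon — it is the nucleophile.

nucleophile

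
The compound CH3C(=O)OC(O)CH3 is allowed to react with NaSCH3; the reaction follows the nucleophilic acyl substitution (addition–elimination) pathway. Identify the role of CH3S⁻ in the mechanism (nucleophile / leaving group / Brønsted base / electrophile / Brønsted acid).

Step 1: Nucleophilic addition of CH3S⁻ to the acyl carbon breaks the π(C=O) bond and yields a tetrahedral, anionic intermediate.
CH3S⁻ donates an electron pair to form a new σ-bond to carbon — it is the nucleophile.

nucleophile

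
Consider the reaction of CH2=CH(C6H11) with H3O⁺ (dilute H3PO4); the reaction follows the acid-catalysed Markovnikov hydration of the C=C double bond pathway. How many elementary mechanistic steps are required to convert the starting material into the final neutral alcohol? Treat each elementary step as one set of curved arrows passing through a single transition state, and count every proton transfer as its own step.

Step 1: Electrophilic addition begins with the π(C=C) electrons forming a bond to the proton of H3O⁺. Following Markovnikov's rule, the resulting cation is secondary. H2O is released.
Step 2: A hydride (H with its bonding pair) migrates from the adjacent cyclohexyl carbon to the cationic centre — a 1,2-hydride shift — upgrading the secondary cation to a tertiary one.
Step 3: Nucleophilic capture of the cation by H2O produces the protonated alcohol (an oxonium ion).
Step 4: Deprotonation of the oxonium ion by a water molecule delivers the neutral alcohol and regenerates the acid catalyst.
Total: 4 elementary steps.

4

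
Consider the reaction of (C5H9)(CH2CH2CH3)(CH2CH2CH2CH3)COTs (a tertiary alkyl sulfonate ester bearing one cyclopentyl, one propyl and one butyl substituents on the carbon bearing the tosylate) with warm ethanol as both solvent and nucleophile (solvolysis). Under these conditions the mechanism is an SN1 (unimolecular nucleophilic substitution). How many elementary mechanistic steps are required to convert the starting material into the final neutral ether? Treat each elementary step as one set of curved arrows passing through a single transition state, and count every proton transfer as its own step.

Step 1: Unassisted departure of TsO⁻ (taking the C–O bonding pair) generates a tertiary carbocation.
(No 1,2-shift: no single shift to an adjacent carbon would give a more stable cation.)
Step 2: CH3CH2OH donates an oxygen lone pair into the empty p orbital of the cation, giving a protonated ether (an oxonium ion).
Step 3: Deprotonation of the oxonium oxygen by solvent ethanol yields the neutral ether.
Total: 3 elementary steps.

3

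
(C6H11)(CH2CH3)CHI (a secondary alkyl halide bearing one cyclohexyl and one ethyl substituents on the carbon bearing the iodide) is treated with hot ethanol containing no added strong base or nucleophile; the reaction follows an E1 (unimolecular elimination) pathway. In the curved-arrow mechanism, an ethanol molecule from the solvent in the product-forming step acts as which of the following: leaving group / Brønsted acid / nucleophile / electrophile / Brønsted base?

Step 3: Loss of a β-proton to an ethanol molecule of the solvent: the C–H bonding pair collapses toward the cationic carbon to form the C=C π bond, yielding the alkene.
An ethanol molecule from the solvent in the product-forming step accepts a proton in a proton-transfer step — a Brønsted base.

Brønsted base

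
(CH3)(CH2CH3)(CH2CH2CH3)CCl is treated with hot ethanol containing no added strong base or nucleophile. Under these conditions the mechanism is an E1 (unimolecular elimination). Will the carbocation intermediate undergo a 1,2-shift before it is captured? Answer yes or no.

no

The first-formed carbocation is tertiary.
No single 1,2-shift to an adjacent carbon would produce a more-substituted cation than the one already present, so no rearrangement occurs.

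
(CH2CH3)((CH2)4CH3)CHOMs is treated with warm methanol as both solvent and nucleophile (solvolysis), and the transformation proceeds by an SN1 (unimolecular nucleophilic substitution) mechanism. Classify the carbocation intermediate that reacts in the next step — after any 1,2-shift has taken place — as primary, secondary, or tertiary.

Step 1: The C–O bond breaks with both electrons going to the mesylate; MsO⁻ leaves and a secondary carbocation remains.
No single 1,2-shift to an adjacent carbon would give a more-substituted cation, so no rearrangement occurs.

secondary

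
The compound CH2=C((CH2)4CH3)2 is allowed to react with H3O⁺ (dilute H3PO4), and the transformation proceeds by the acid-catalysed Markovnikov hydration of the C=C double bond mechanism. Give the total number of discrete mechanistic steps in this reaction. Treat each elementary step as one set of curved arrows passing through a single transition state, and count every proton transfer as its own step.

3

Step 1: The π electrons of the C=C bond attack a proton of H3O⁺; Markovnikov addition places the new C–H on the less-substituted alkene carbon, so the positive charge ends up on the more-substituted carbon — a tertiary carbocation. H2O is released.
(No 1,2-shift: no single shift to an adjacent carbon would give a more stable cation.)
Step 2: A lone pair on the oxygen of H2O attacks the carbocation, forming a C–O bond and an oxonium ion (a protonated alcohol).
Step 3: Proton transfer from the O–H of the oxonium ion to H2O completes the catalytic cycle and yields the alcohol.
Total: 3 elementary steps.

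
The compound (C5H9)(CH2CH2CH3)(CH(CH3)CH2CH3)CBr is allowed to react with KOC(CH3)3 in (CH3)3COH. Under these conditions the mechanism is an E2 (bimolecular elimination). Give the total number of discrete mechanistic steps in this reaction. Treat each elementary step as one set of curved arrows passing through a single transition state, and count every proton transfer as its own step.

Step 1: In one step, (CH3)3CO⁻ pulls off a β-proton, the C–Br bond cleaves, and a C=C double bond forms between the α- and β-carbons (E2, anti elimination).
Total: 1 elementary step.

1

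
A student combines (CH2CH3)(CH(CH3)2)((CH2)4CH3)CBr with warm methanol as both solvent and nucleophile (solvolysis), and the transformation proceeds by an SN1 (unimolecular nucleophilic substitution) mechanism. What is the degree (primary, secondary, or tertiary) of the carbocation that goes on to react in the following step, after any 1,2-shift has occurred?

Step 1: Ionisation: the C–Br σ-bond cleaves heterolytically; both bonding electrons depart with Br⁻, leaving a tertiary carbocation at the α-carbon.
No single 1,2-shift to an adjacent carbon would give a more-substituted cation, so no rearrangement occurs.

tertiary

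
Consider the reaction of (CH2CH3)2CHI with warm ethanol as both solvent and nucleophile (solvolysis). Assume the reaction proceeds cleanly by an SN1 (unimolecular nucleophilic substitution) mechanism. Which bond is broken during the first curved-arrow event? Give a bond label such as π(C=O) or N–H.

C–I

Step 1: Unassisted departure of I⁻ (taking the C–I bonding pair) generates a secondary carbocation.
The bond broken in this step is the C–I bond.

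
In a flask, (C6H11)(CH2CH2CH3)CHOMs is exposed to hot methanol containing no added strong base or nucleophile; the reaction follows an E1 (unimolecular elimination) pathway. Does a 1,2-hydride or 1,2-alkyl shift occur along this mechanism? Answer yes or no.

yes

The first-formed carbocation is secondary.
The adjacent cyclohexyl carbon already bears 2 other carbon substituents and has a hydrogen to migrate; after a 1,2-hydride shift from that carbon the positive charge sits on a tertiary centre.
Tertiary is more stable than secondary, so the shift occurs.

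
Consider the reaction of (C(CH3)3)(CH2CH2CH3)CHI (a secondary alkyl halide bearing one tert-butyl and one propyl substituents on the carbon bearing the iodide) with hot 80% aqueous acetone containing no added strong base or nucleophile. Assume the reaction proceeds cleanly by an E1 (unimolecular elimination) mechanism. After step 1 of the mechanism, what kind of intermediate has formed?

Step 1: The C–I bond breaks with both electrons going to the iodide; I⁻ leaves and a secondary carbocation remains.
After step 1 the species present is a secondary carbocation.

secondary carbocation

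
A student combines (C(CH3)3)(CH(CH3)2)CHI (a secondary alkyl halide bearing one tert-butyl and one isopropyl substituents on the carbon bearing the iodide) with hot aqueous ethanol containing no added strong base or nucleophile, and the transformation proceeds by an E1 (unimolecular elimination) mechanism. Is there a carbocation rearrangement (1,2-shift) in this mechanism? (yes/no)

yes

The first-formed carbocation is secondary.
The adjacent isopropyl carbon already bears 2 other carbon substituents and has a hydrogen to migrate; after a 1,2-hydride shift from that carbon the positive charge sits on a tertiary centre.
Tertiary is more stable than secondary, so the shift occurs.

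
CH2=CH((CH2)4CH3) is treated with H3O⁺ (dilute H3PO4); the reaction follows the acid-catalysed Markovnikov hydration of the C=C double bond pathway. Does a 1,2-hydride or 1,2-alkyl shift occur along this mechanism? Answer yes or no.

The first-formed carbocation is secondary.
No single 1,2-shift to an adjacent carbon would produce a more-substituted cation than the one already present, so no rearrangement occurs.

no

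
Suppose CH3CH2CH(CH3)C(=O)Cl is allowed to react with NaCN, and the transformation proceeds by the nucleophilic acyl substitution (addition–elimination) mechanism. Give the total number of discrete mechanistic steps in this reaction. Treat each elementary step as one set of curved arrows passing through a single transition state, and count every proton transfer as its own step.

Step 1: A lone pair on the C of CN⁻ attacks the electrophilic acyl carbon; the π(C=O) electrons move onto oxygen, giving a tetrahedral intermediate.
Step 2: Elimination step: re-formation of the carbonyl π bond drives out Cl⁻, giving the new acyl compound.
Total: 2 elementary steps.

2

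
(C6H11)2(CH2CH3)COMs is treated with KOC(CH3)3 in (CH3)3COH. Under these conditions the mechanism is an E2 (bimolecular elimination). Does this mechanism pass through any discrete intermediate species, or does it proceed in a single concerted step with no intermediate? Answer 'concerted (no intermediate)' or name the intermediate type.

concerted (no intermediate)

In one step, (CH3)3CO⁻ pulls off a β-proton, the C–O bond cleaves, and a C=C double bond forms between the α- and β-carbons (E2, anti elimination).
All bond changes occur in one transition state; no discrete intermediate is formed.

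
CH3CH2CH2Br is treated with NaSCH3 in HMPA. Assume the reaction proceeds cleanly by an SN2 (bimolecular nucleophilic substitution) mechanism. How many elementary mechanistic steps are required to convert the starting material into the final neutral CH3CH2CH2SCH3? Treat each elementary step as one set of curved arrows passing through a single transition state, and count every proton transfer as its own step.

1

Step 1: CH3S⁻ attacks the back face of the α-carbon while Br⁻ departs with the C–Br bonding pair — a single concerted displacement through a pentacoordinate transition state.
Total: 1 elementary step.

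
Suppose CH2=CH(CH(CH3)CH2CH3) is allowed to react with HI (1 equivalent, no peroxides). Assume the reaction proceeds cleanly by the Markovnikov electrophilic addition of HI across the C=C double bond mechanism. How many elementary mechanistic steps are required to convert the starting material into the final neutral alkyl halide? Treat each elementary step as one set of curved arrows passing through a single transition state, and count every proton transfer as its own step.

Step 1: Electrophilic addition begins with the π(C=C) electrons forming a bond to the proton of HI. Following Markovnikov's rule, the resulting cation is secondary. The H–I bond breaks heterolytically, releasing I⁻.
Step 2: Carbocation rearrangement: a 1,2-hydride shift from the adjacent sec-butyl carbon converts the initially-formed secondary cation into the more stable tertiary cation.
Step 3: Nucleophilic attack by I⁻ on the carbocation completes the addition, giving R–I.
Total: 3 elementary steps.

3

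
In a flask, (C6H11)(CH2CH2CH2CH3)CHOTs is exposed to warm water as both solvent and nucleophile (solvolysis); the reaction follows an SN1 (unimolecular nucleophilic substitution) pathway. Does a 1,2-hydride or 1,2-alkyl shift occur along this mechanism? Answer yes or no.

yes

The first-formed carbocation is secondary.
The adjacent cyclohexyl carbon already bears 2 other carbon substituents and has a hydrogen to migrate; after a 1,2-hydride shift from that carbon the positive charge sits on a tertiary centre.
Tertiary is more stable than secondary, so the shift occurs.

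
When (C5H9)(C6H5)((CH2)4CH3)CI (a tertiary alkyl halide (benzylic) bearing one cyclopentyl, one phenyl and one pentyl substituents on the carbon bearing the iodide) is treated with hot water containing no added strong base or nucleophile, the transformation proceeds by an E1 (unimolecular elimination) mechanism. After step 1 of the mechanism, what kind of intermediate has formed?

tertiary carbocation

Step 1: Rate-determining heterolysis of the C–I bond gives I⁻ and a tertiary carbocation.
After step 1 the species present is a tertiary carbocation.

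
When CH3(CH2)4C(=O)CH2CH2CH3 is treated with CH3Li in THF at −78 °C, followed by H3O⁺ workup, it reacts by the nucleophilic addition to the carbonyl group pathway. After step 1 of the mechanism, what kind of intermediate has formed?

tetrahedral alkoxide intermediate

Step 1: Nucleophilic addition: the carbanion-like carbon of CH3Li adds to the carbonyl carbon, pushing the π(C=O) electron pair onto oxygen and giving a tetrahedral alkoxide.
After step 1 the species present is a tetrahedral alkoxide intermediate.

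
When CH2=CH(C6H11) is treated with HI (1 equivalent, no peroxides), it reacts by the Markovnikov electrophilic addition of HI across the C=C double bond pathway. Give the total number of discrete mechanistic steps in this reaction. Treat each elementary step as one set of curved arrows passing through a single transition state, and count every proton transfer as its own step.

Step 1: The π electrons of the C=C bond attack a proton of HI; Markovnikov addition places the new C–H on the less-substituted alkene carbon, so the positive charge ends up on the more-substituted carbon — a secondary carbocation. The H–I bond breaks heterolytically, releasing I⁻.
Step 2: A hydride (H with its bonding pair) migrates from the adjacent cyclohexyl carbon to the cationic centre — a 1,2-hydride shift — upgrading the secondary cation to a tertiary one.
Step 3: The I⁻ anion donates a lone pair to the carbocation, forming the new C–I σ-bond and giving the neutral alkyl halide.
Total: 3 elementary steps.

3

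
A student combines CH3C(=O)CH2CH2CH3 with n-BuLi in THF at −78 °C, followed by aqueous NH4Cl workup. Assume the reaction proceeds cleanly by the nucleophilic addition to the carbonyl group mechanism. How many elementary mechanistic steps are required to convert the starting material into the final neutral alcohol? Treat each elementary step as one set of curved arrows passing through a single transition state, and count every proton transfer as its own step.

Step 1: A lone pair / filled orbital on the carbanion-like carbon of n-BuLi attacks the electrophilic carbonyl carbon; the π(C=O) electrons shift onto oxygen, producing a tetrahedral alkoxide intermediate.
Step 2: The alkoxide picks up a proton during aqueous NH4Cl workup to yield an alcohol.
Total: 2 elementary steps.

2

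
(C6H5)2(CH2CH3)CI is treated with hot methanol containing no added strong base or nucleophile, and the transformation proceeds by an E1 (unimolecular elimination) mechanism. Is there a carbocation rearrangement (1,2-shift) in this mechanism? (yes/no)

no

The first-formed carbocation is tertiary.
No single 1,2-shift to an adjacent carbon would produce a more-substituted cation than the one already present, so no rearrangement occurs.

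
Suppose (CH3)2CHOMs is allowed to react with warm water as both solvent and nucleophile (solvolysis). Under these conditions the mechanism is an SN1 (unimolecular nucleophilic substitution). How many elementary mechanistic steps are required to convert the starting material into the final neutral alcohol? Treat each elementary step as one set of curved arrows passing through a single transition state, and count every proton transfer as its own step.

Step 1: The C–O bond breaks with both electrons going to the mesylate; MsO⁻ leaves and a secondary carbocation remains.
(No 1,2-shift: no single shift to an adjacent carbon would give a more stable cation.)
Step 2: A lone pair on the oxygen of H2O attacks the carbocation, forming a new C–O σ-bond and an oxonium ion.
Step 3: Proton transfer from the O–H of the oxonium ion to a solvent molecule delivers the neutral alcohol.
Total: 3 elementary steps.

3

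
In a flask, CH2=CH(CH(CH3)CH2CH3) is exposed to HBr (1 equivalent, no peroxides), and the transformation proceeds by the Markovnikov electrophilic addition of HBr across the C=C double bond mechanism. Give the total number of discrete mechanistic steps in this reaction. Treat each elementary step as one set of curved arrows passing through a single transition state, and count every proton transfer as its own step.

3

Step 1: Electrophilic addition begins with the π(C=C) electrons forming a bond to the proton of HBr. Following Markovnikov's rule, the resulting cation is secondary. The H–Br bond breaks heterolytically, releasing Br⁻.
Step 2: A hydride (H with its bonding pair) migrates from the adjacent sec-butyl carbon to the cationic centre — a 1,2-hydride shift — upgrading the secondary cation to a tertiary one.
Step 3: The Br⁻ anion donates a lone pair to the carbocation, forming the new C–Br σ-bond and giving the neutral alkyl halide.
Total: 3 elementary steps.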